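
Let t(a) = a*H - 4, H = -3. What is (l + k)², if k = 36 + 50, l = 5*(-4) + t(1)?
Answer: 3481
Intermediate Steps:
t(a) = -4 - 3*a (t(a) = a*(-3) - 4 = -3*a - 4 = -4 - 3*a)
l = -27 (l = 5*(-4) + (-4 - 3*1) = -20 + (-4 - 3) = -20 - 7 = -27)
k = 86
(l + k)² = (-27 + 86)² = 59² = 3481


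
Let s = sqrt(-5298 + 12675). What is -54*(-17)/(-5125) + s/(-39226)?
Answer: -918/5125 - sqrt(7377)/39226 ≈ -0.18131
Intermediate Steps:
s = sqrt(7377) ≈ 85.889
-54*(-17)/(-5125) + s/(-39226) = -54*(-17)/(-5125) + sqrt(7377)/(-39226) = 918*(-1/5125) + sqrt(7377)*(-1/39226) = -918/5125 - sqrt(7377)/39226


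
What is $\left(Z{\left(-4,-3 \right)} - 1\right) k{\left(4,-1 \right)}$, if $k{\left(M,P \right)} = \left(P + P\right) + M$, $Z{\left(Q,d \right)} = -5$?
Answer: $-12$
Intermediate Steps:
$k{\left(M,P \right)} = M + 2 P$ ($k{\left(M,P \right)} = 2 P + M = M + 2 P$)
$\left(Z{\left(-4,-3 \right)} - 1\right) k{\left(4,-1 \right)} = \left(-5 - 1\right) \left(4 + 2 \left(-1\right)\right) = - 6 \left(4 - 2\right) = \left(-6\right) 2 = -12$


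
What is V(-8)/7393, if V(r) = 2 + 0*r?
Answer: 2/7393 ≈ 0.00027053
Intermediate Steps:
V(r) = 2 (V(r) = 2 + 0 = 2)
V(-8)/7393 = 2/7393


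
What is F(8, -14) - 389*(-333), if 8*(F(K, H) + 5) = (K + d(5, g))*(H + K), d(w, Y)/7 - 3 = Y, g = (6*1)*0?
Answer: 518041/4 ≈ 1.2951e+5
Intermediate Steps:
g = 0 (g = 6*0 = 0)
d(w, Y) = 21 + 7*Y
F(K, H) = -5 + (21 + K)*(H + K)/8 (F(K, H) = -5 + ((K + (21 + 7*0))*(H + K))/8 = -5 + ((K + (21 + 0))*(H + K))/8 = -5 + ((K + 21)*(H + K))/8 = -5 + ((21 + K)*(H + K))/8 = -5 + (21 + K)*(H + K)/8)
F(8, -14) - 389*(-333) = (-5 + (⅛)*8² + (21/8)*(-14) + (21/8)*8 + (⅛)*(-14)*8) - 389*(-333) = (-5 + (⅛)*64 - 147/4 + 21 - 14) + 129537 = (-5 + 8 - 147/4 + 21 - 14) + 129537 = -107/4 + 129537 = 518041/4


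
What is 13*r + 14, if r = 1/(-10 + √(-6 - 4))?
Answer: 141/11 - 13*I*√10/110 ≈ 12.818 - 0.37372*I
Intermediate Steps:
r = 1/(-10 + I*√10) (r = 1/(-10 + √(-10)) = 1/(-10 + I*√10) ≈ -0.090909 - 0.028748*I)
13*r + 14 = 13*(-1/11 - I*√10/110) + 14 = (-13/11 - 13*I*√10/110) + 14 = 141/11 - 13*I*√10/110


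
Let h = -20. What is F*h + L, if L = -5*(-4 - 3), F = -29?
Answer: 615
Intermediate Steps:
L = 35 (L = -5*(-7) = 35)
F*h + L = -29*(-20) + 35 = 580 + 35 = 615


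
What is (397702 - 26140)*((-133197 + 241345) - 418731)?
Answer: -115400840646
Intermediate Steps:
(397702 - 26140)*((-133197 + 241345) - 418731) = 371562*(108148 - 418731) = 371562*(-310583) = -115400840646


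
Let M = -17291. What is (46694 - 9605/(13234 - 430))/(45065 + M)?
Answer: 597860371/355618296 ≈ 1.6812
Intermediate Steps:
(46694 - 9605/(13234 - 430))/(45065 + M) = (46694 - 9605/(13234 - 430))/(45065 - 17291) = (46694 - 9605/12804)/27774 = (46694 - 9605*1/12804)*(1/27774) = (46694 - 9605/12804)*(1/27774) = (597860371/12804)*(1/27774) = 597860371/355618296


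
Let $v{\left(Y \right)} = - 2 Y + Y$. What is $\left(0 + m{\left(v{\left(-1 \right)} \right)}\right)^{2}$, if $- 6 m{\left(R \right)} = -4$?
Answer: $\frac{4}{9} \approx 0.44444$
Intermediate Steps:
$v{\left(Y \right)} = - Y$
$m{\left(R \right)} = \frac{2}{3}$ ($m{\left(R \right)} = \left(- \frac{1}{6}\right) \left(-4\right) = \frac{2}{3}$)
$\left(0 + m{\left(v{\left(-1 \right)} \right)}\right)^{2} = \left(0 + \frac{2}{3}\right)^{2} = \left(\frac{2}{3}\right)^{2} = \frac{4}{9}$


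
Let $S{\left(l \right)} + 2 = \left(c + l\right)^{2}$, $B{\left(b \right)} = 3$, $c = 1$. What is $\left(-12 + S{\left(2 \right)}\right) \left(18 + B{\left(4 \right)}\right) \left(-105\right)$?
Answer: $11025$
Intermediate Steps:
$S{\left(l \right)} = -2 + \left(1 + l\right)^{2}$
$\left(-12 + S{\left(2 \right)}\right) \left(18 + B{\left(4 \right)}\right) \left(-105\right) = \left(-12 - \left(2 - \left(1 + 2\right)^{2}\right)\right) \left(18 + 3\right) \left(-105\right) = \left(-12 - \left(2 - 3^{2}\right)\right) 21 \left(-105\right) = \left(-12 + \left(-2 + 9\right)\right) 21 \left(-105\right) = \left(-12 + 7\right) 21 \left(-105\right) = \left(-5\right) 21 \left(-105\right) = \left(-105\right) \left(-105\right) = 11025$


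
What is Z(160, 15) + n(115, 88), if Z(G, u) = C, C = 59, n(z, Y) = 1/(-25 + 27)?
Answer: 119/2 ≈ 59.500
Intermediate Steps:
n(z, Y) = ½ (n(z, Y) = 1/2 = ½)
Z(G, u) = 59
Z(160, 15) + n(115, 88) = 59 + ½ = 119/2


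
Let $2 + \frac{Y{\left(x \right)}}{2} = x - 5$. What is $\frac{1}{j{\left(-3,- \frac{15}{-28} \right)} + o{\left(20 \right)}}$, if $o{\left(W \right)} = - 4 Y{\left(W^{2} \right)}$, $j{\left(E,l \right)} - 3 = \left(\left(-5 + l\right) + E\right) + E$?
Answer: $- \frac{28}{88241} \approx -0.00031731$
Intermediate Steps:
$j{\left(E,l \right)} = -2 + l + 2 E$ ($j{\left(E,l \right)} = 3 + \left(\left(\left(-5 + l\right) + E\right) + E\right) = 3 + \left(\left(-5 + E + l\right) + E\right) = 3 + \left(-5 + l + 2 E\right) = -2 + l + 2 E$)
$Y{\left(x \right)} = -14 + 2 x$ ($Y{\left(x \right)} = -4 + 2 \left(x - 5\right) = -4 + 2 \left(-5 + x\right) = -4 + \left(-10 + 2 x\right) = -14 + 2 x$)
$o{\left(W \right)} = 56 - 8 W^{2}$ ($o{\left(W \right)} = - 4 \left(-14 + 2 W^{2}\right) = 56 - 8 W^{2}$)
$\frac{1}{j{\left(-3,- \frac{15}{-28} \right)} + o{\left(20 \right)}} = \frac{1}{\left(-2 - \frac{15}{-28} + 2 \left(-3\right)\right) + \left(56 - 8 \cdot 20^{2}\right)} = \frac{1}{\left(-2 - - \frac{15}{28} - 6\right) + \left(56 - 3200\right)} = \frac{1}{\left(-2 + \frac{15}{28} - 6\right) + \left(56 - 3200\right)} = \frac{1}{- \frac{209}{28} - 3144} = \frac{1}{- \frac{88241}{28}} = - \frac{28}{88241}$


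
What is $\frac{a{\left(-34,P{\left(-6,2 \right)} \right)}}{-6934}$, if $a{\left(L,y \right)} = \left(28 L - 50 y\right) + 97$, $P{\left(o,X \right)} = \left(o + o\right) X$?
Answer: $- \frac{345}{6934} \approx -0.049755$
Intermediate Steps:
$P{\left(o,X \right)} = 2 X o$ ($P{\left(o,X \right)} = 2 o X = 2 X o$)
$a{\left(L,y \right)} = 97 - 50 y + 28 L$ ($a{\left(L,y \right)} = \left(- 50 y + 28 L\right) + 97 = 97 - 50 y + 28 L$)
$\frac{a{\left(-34,P{\left(-6,2 \right)} \right)}}{-6934} = \frac{97 - 50 \cdot 2 \cdot 2 \left(-6\right) + 28 \left(-34\right)}{-6934} = \left(97 - -1200 - 952\right) \left(- \frac{1}{6934}\right) = \left(97 + 1200 - 952\right) \left(- \frac{1}{6934}\right) = 345 \left(- \frac{1}{6934}\right) = - \frac{345}{6934}$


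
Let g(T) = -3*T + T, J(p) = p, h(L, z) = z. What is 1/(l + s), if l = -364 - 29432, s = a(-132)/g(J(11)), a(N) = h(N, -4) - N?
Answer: -11/327820 ≈ -3.3555e-5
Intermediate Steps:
g(T) = -2*T
a(N) = -4 - N
s = -64/11 (s = (-4 - 1*(-132))/((-2*11)) = (-4 + 132)/(-22) = 128*(-1/22) = -64/11 ≈ -5.8182)
l = -29796
1/(l + s) = 1/(-29796 - 64/11) = 1/(-327820/11) = -11/327820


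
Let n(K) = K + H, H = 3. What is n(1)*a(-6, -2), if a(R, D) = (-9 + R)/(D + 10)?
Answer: -15/2 ≈ -7.5000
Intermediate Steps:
a(R, D) = (-9 + R)/(10 + D)
n(K) = 3 + K (n(K) = K + 3 = 3 + K)
n(1)*a(-6, -2) = (3 + 1)*((-9 - 6)/(10 - 2)) = 4*(-15/8) = -15/2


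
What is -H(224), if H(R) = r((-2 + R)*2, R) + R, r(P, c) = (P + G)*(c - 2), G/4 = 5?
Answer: -103232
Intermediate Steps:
G = 20 (G = 4*5 = 20)
r(P, c) = (-2 + c)*(20 + P) (r(P, c) = (P + 20)*(c - 2) = (20 + P)*(-2 + c) = (-2 + c)*(20 + P))
H(R) = -32 + 17*R + R*(-4 + 2*R) (H(R) = (-40 - 2*(-2 + R)*2 + 20*R + ((-2 + R)*2)*R) + R = (-40 - 2*(-4 + 2*R) + 20*R + (-4 + 2*R)*R) + R = (-40 + (8 - 4*R) + 20*R + R*(-4 + 2*R)) + R = (-32 + 16*R + R*(-4 + 2*R)) + R = -32 + 17*R + R*(-4 + 2*R))
-H(224) = -(-32 + 2*224² + 13*224) = -(-32 + 2*50176 + 2912) = -(-32 + 100352 + 2912) = -1*103232 = -103232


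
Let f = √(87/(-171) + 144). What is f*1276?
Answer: 1276*√466203/57 ≈ 15285.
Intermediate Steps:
f = √466203/57 (f = √(87*(-1/171) + 144) = √(-29/57 + 144) = √(8179/57) = √466203/57 ≈ 11.979)
f*1276 = (√466203/57)*1276 = 1276*√466203/57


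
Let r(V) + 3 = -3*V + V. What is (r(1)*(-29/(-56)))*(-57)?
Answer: 8265/56 ≈ 147.59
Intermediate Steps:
r(V) = -3 - 2*V (r(V) = -3 + (-3*V + V) = -3 - 2*V)
(r(1)*(-29/(-56)))*(-57) = ((-3 - 2*1)*(-29/(-56)))*(-57) = ((-3 - 2)*(-29*(-1/56)))*(-57) = -5*29/56*(-57) = -145/56*(-57) = 8265/56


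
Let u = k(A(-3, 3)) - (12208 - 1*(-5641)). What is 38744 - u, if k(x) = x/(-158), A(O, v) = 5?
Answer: 8941699/158 ≈ 56593.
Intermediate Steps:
k(x) = -x/158 (k(x) = x*(-1/158) = -x/158)
u = -2820147/158 (u = -1/158*5 - (12208 - 1*(-5641)) = -5/158 - (12208 + 5641) = -5/158 - 1*17849 = -5/158 - 17849 = -2820147/158 ≈ -17849.)
38744 - u = 38744 - 1*(-2820147/158) = 38744 + 2820147/158 = 8941699/158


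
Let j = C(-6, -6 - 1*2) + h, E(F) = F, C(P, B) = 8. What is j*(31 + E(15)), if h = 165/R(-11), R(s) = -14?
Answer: -1219/7 ≈ -174.14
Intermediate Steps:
h = -165/14 (h = 165/(-14) = 165*(-1/14) = -165/14 ≈ -11.786)
j = -53/14 (j = 8 - 165/14 = -53/14 ≈ -3.7857)
j*(31 + E(15)) = -53*(31 + 15)/14 = -53/14*46 = -1219/7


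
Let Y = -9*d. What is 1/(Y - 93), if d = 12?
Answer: -1/201 ≈ -0.0049751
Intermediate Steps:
Y = -108 (Y = -9*12 = -108)
1/(Y - 93) = 1/(-108 - 93) = 1/(-201) = -1/201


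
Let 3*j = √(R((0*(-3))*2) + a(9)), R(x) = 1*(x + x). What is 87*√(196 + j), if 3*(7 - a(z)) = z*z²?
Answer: 29*√(1764 + 6*I*√59) ≈ 1218.1 + 15.91*I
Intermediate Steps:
a(z) = 7 - z³/3 (a(z) = 7 - z*z²/3 = 7 - z³/3)
R(x) = 2*x (R(x) = 1*(2*x) = 2*x)
j = 2*I*√59/3 (j = √(2*((0*(-3))*2) + (7 - ⅓*9³))/3 = √(2*(0*2) + (7 - ⅓*729))/3 = √(2*0 + (7 - 243))/3 = √(0 - 236)/3 = √(-236)/3 = (2*I*√59)/3 = 2*I*√59/3 ≈ 5.1208*I)
87*√(196 + j) = 87*√(196 + 2*I*√59/3)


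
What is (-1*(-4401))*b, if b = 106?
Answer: 466506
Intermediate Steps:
(-1*(-4401))*b = -1*(-4401)*106 = 4401*106 = 466506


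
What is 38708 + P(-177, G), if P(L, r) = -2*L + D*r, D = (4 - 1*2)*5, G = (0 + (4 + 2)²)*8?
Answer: 41942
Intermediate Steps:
G = 288 (G = (0 + 6²)*8 = (0 + 36)*8 = 36*8 = 288)
D = 10 (D = (4 - 2)*5 = 2*5 = 10)
P(L, r) = -2*L + 10*r
38708 + P(-177, G) = 38708 + (-2*(-177) + 10*288) = 38708 + (354 + 2880) = 38708 + 3234 = 41942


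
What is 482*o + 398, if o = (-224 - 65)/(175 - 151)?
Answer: -64873/12 ≈ -5406.1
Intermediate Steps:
o = -289/24 ≈ -12.042
482*o + 398 = 482*(-289/24) + 398 = -69649/12 + 398 = -64873/12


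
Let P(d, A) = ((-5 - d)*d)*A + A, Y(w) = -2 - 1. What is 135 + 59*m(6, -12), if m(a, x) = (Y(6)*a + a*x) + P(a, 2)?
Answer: -12845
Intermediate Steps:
Y(w) = -3
P(d, A) = A + A*d*(-5 - d) (P(d, A) = (d*(-5 - d))*A + A = A*d*(-5 - d) + A = A + A*d*(-5 - d))
m(a, x) = 2 - 13*a - 2*a² + a*x (m(a, x) = (-3*a + a*x) + 2*(1 - a² - 5*a) = (-3*a + a*x) + (2 - 10*a - 2*a²) = 2 - 13*a - 2*a² + a*x)
135 + 59*m(6, -12) = 135 + 59*(2 - 13*6 - 2*6² + 6*(-12)) = 135 + 59*(2 - 78 - 2*36 - 72) = 135 + 59*(2 - 78 - 72 - 72) = 135 + 59*(-220) = 135 - 12980 = -12845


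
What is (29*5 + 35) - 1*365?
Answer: -185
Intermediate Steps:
(29*5 + 35) - 1*365 = (145 + 35) - 365 = 180 - 365 = -185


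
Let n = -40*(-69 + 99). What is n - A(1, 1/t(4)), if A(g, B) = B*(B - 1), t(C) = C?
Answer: -19197/16 ≈ -1199.8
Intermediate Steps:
n = -1200 (n = -40*30 = -1200)
A(g, B) = B*(-1 + B)
n - A(1, 1/t(4)) = -1200 - (-1 + 1/4)/4 = -1200 - (-3)/(4*4) = -1200 - 1*(-3/16) = -1200 + 3/16 = -19197/16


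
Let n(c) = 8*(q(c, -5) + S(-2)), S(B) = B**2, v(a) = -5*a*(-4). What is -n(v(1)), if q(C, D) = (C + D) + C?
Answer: -312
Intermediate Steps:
v(a) = 20*a
q(C, D) = D + 2*C
n(c) = -8 + 16*c (n(c) = 8*((-5 + 2*c) + (-2)**2) = 8*((-5 + 2*c) + 4) = 8*(-1 + 2*c) = -8 + 16*c)
-n(v(1)) = -(-8 + 16*(20*1)) = -(-8 + 16*20) = -(-8 + 320) = -1*312 = -312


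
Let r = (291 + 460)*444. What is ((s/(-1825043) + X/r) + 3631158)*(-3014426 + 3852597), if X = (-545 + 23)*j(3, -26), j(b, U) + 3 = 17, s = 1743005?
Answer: 1275578093871734064556/419111321 ≈ 3.0435e+12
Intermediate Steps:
r = 333444 (r = 751*444 = 333444)
j(b, U) = 14 (j(b, U) = -3 + 17 = 14)
X = -7308 (X = (-545 + 23)*14 = -522*14 = -7308)
((s/(-1825043) + X/r) + 3631158)*(-3014426 + 3852597) = ((1743005/(-1825043) - 7308/333444) + 3631158)*(-3014426 + 3852597) = ((1743005*(-1/1825043) - 7308*1/333444) + 3631158)*838171 = ((-14405/15083 - 609/27787) + 3631158)*838171 = (-409457282/419111321 + 3631158)*838171 = (1521859016682436/419111321)*838171 = 1275578093871734064556/419111321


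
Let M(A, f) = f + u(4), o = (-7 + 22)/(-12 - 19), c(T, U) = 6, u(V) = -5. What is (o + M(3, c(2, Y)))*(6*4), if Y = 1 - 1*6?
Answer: 384/31 ≈ 12.387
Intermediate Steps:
Y = -5 (Y = 1 - 6 = -5)
o = -15/31 (o = 15/(-31) = 15*(-1/31) = -15/31 ≈ -0.48387)
M(A, f) = -5 + f (M(A, f) = f - 5 = -5 + f)
(o + M(3, c(2, Y)))*(6*4) = (-15/31 + (-5 + 6))*(6*4) = (-15/31 + 1)*24 = (16/31)*24 = 384/31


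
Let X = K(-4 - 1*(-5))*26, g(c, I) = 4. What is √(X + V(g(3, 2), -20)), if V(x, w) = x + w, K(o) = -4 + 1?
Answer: I*√94 ≈ 9.6954*I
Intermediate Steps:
K(o) = -3
V(x, w) = w + x
X = -78 (X = -3*26 = -78)
√(X + V(g(3, 2), -20)) = √(-78 + (-20 + 4)) = √(-78 - 16) = √(-94) = I*√94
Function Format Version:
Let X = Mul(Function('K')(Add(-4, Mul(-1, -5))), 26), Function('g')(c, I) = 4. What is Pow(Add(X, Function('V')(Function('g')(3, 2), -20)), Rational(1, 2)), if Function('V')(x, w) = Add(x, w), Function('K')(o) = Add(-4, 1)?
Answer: Mul(I, Pow(94, Rational(1, 2))) ≈ Mul(9.6954, I)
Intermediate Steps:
Function('K')(o) = -3
Function('V')(x, w) = Add(w, x)
X = -78 (X = Mul(-3, 26) = -78)
Pow(Add(X, Function('V')(Function('g')(3, 2), -20)), Rational(1, 2)) = Pow(Add(-78, Add(-20, 4)), Rational(1, 2)) = Pow(Add(-78, -16), Rational(1, 2)) = Pow(-94, Rational(1, 2)) = Mul(I, Pow(94, Rational(1, 2)))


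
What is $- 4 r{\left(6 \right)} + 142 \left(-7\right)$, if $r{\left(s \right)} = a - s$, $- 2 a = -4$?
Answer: $-978$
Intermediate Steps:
$a = 2$ ($a = \left(- \frac{1}{2}\right) \left(-4\right) = 2$)
$r{\left(s \right)} = 2 - s$
$- 4 r{\left(6 \right)} + 142 \left(-7\right) = - 4 \left(2 - 6\right) + 142 \left(-7\right) = - 4 \left(2 - 6\right) - 994 = \left(-4\right) \left(-4\right) - 994 = 16 - 994 = -978$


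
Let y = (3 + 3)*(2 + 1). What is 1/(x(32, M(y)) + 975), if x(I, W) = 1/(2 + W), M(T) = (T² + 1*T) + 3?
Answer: 347/338326 ≈ 0.0010256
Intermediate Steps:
y = 18 (y = 6*3 = 18)
M(T) = 3 + T + T² (M(T) = (T² + T) + 3 = (T + T²) + 3 = 3 + T + T²)
1/(x(32, M(y)) + 975) = 1/(1/(2 + (3 + 18 + 18²)) + 975) = 1/(1/(2 + (3 + 18 + 324)) + 975) = 1/(1/(2 + 345) + 975) = 1/(1/347 + 975) = 1/(338326/347) = 347/338326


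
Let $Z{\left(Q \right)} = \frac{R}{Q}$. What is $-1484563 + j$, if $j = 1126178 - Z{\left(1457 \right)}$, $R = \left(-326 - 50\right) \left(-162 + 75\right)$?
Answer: $- \frac{11110631}{31} \approx -3.5841 \cdot 10^{5}$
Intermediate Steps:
$R = 32712$ ($R = \left(-376\right) \left(-87\right) = 32712$)
$Z{\left(Q \right)} = \frac{32712}{Q}$
$j = \frac{34910822}{31}$ ($j = 1126178 - \frac{32712}{1457} = 1126178 - 32712 \cdot \frac{1}{1457} = 1126178 - \frac{696}{31} = \frac{34910822}{31} \approx 1.1262 \cdot 10^{6}$)
$-1484563 + j = -1484563 + \frac{34910822}{31} = - \frac{11110631}{31}$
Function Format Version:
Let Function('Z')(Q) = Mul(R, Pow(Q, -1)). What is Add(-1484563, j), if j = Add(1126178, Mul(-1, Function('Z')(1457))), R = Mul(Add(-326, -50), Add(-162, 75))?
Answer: Rational(-11110631, 31) ≈ -3.5841e+5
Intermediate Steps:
R = 32712 (R = Mul(-376, -87) = 32712)
Function('Z')(Q) = Mul(32712, Pow(Q, -1))
j = Rational(34910822, 31) (j = Add(1126178, Mul(-1, Mul(32712, Pow(1457, -1)))) = Add(1126178, Mul(-1, Mul(32712, Rational(1, 1457)))) = Add(1126178, Mul(-1, Rational(696, 31))) = Add(1126178, Rational(-696, 31)) = Rational(34910822, 31) ≈ 1.1262e+6)
Add(-1484563, j) = Add(-1484563, Rational(34910822, 31)) = Rational(-11110631, 31)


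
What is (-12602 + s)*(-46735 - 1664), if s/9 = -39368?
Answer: 17758270686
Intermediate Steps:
s = -354312 (s = 9*(-39368) = -354312)
(-12602 + s)*(-46735 - 1664) = (-12602 - 354312)*(-46735 - 1664) = -366914*(-48399) = 17758270686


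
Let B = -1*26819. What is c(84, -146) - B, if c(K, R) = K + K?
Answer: 26987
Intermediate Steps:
B = -26819
c(K, R) = 2*K
c(84, -146) - B = 2*84 - 1*(-26819) = 168 + 26819 = 26987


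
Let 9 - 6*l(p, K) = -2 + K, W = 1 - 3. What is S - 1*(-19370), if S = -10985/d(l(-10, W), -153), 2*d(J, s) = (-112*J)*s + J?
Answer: 331933550/17137 ≈ 19369.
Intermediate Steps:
W = -2
l(p, K) = 11/6 - K/6 (l(p, K) = 3/2 - (-2 + K)/6 = 3/2 + (1/3 - K/6) = 11/6 - K/6)
d(J, s) = J/2 - 56*J*s (d(J, s) = ((-112*J)*s + J)/2 = (-112*J*s + J)/2 = (J - 112*J*s)/2 = J/2 - 56*J*s)
S = -10140/17137 (S = -10985*2/((1 - 112*(-153))*(11/6 - 1/6*(-2))) = -10985*2/((1 + 17136)*(11/6 + 1/3)) = -10985/((1/2)*(13/6)*17137) = -10985/222781/12 = -10985*12/222781 = -10140/17137 ≈ -0.59170)
S - 1*(-19370) = -10140/17137 - 1*(-19370) = -10140/17137 + 19370 = 331933550/17137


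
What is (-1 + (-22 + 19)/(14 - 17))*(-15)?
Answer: 0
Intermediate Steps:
(-1 + (-22 + 19)/(14 - 17))*(-15) = (-1 - 3/(-3))*(-15) = (-1 - 3*(-⅓))*(-15) = (-1 + 1)*(-15) = 0*(-15) = 0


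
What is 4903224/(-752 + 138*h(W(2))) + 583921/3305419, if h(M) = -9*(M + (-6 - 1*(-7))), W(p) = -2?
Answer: 623365226621/62294435 ≈ 10007.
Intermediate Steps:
h(M) = -9 - 9*M (h(M) = -9*(M + (-6 + 7)) = -9*(M + 1) = -9*(1 + M) = -9 - 9*M)
4903224/(-752 + 138*h(W(2))) + 583921/3305419 = 4903224/(-752 + 138*(-9 - 9*(-2))) + 583921/3305419 = 4903224/(-752 + 138*(-9 + 18)) + 583921*(1/3305419) = 4903224/(-752 + 138*9) + 44917/254263 = 4903224/(-752 + 1242) + 44917/254263 = 4903224/490 + 44917/254263 = 4903224*(1/490) + 44917/254263 = 2451612/245 + 44917/254263 = 623365226621/62294435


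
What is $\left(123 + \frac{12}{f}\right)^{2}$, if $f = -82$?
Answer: $\frac{25371369}{1681} \approx 15093.0$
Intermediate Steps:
$\left(123 + \frac{12}{f}\right)^{2} = \left(123 + \frac{12}{-82}\right)^{2} = \left(123 + 12 \left(- \frac{1}{82}\right)\right)^{2} = \left(123 - \frac{6}{41}\right)^{2} = \left(\frac{5037}{41}\right)^{2} = \frac{25371369}{1681}$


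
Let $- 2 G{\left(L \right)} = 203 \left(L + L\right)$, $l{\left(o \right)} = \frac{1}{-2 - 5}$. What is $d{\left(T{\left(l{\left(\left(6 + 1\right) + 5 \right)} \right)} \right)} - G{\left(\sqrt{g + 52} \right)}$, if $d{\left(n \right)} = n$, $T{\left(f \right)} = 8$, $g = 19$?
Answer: $8 + 203 \sqrt{71} \approx 1718.5$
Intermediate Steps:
$l{\left(o \right)} = - \frac{1}{7}$ ($l{\left(o \right)} = \frac{1}{-7} = - \frac{1}{7}$)
$G{\left(L \right)} = - 203 L$ ($G{\left(L \right)} = - \frac{203 \left(L + L\right)}{2} = - \frac{203 \cdot 2 L}{2} = - \frac{406 L}{2} = - 203 L$)
$d{\left(T{\left(l{\left(\left(6 + 1\right) + 5 \right)} \right)} \right)} - G{\left(\sqrt{g + 52} \right)} = 8 - - 203 \sqrt{19 + 52} = 8 - - 203 \sqrt{71} = 8 + 203 \sqrt{71}$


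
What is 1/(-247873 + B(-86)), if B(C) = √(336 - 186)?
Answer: -247873/61441023979 - 5*√6/61441023979 ≈ -4.0345e-6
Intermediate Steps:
B(C) = 5*√6 (B(C) = √150 = 5*√6)
1/(-247873 + B(-86)) = 1/(-247873 + 5*√6)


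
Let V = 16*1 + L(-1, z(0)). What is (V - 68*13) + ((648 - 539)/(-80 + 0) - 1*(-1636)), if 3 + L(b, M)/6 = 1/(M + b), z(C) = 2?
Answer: 60371/80 ≈ 754.64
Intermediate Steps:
L(b, M) = -18 + 6/(M + b)
V = 4 (V = 16*1 + 6*(1 - 3*2 - 3*(-1))/(2 - 1) = 16 + 6*(1 - 6 + 3)/1 = 16 + 6*1*(-2) = 16 - 12 = 4)
(V - 68*13) + ((648 - 539)/(-80 + 0) - 1*(-1636)) = (4 - 68*13) + ((648 - 539)/(-80 + 0) - 1*(-1636)) = (4 - 884) + (109/(-80) + 1636) = -880 + (109*(-1/80) + 1636) = -880 + (-109/80 + 1636) = -880 + 130771/80 = 60371/80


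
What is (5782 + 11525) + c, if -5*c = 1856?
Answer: 84679/5 ≈ 16936.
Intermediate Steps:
c = -1856/5 (c = -1/5*1856 = -1856/5 ≈ -371.20)
(5782 + 11525) + c = (5782 + 11525) - 1856/5 = 17307 - 1856/5 = 84679/5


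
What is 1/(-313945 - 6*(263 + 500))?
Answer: -1/318523 ≈ -3.1395e-6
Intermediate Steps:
1/(-313945 - 6*(263 + 500)) = 1/(-313945 - 6*763) = 1/(-313945 - 4578) = 1/(-318523) = -1/318523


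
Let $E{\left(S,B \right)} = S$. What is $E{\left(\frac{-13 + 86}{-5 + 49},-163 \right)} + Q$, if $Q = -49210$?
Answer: $- \frac{2165167}{44} \approx -49208.0$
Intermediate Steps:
$E{\left(\frac{-13 + 86}{-5 + 49},-163 \right)} + Q = \frac{-13 + 86}{-5 + 49} - 49210 = \frac{73}{44} - 49210 = - \frac{2165167}{44}$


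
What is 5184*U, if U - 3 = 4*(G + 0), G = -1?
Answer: -5184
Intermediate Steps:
U = -1 (U = 3 + 4*(-1 + 0) = 3 + 4*(-1) = 3 - 4 = -1)
5184*U = 5184*(-1) = -5184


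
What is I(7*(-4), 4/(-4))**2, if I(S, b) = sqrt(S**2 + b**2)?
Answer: 785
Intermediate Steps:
I(7*(-4), 4/(-4))**2 = (sqrt((7*(-4))**2 + (4/(-4))**2))**2 = (sqrt((-28)**2 + (4*(-1/4))**2))**2 = (sqrt(784 + (-1)**2))**2 = (sqrt(784 + 1))**2 = (sqrt(785))**2 = 785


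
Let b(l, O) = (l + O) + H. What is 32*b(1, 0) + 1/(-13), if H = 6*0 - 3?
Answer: -833/13 ≈ -64.077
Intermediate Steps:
H = -3 (H = 0 - 3 = -3)
b(l, O) = -3 + O + l (b(l, O) = (l + O) - 3 = (O + l) - 3 = -3 + O + l)
32*b(1, 0) + 1/(-13) = 32*(-3 + 0 + 1) + 1/(-13) = 32*(-2) - 1/13 = -64 - 1/13 = -833/13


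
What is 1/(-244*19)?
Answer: -1/4636 ≈ -0.00021570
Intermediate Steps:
1/(-244*19) = 1/(-4636) = -1/4636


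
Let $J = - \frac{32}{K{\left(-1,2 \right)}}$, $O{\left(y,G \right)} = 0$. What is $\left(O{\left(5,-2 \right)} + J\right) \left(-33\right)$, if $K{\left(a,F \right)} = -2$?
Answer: $-528$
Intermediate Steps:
$J = 16$ ($J = - \frac{32}{-2} = \left(-32\right) \left(- \frac{1}{2}\right) = 16$)
$\left(O{\left(5,-2 \right)} + J\right) \left(-33\right) = \left(0 + 16\right) \left(-33\right) = 16 \left(-33\right) = -528$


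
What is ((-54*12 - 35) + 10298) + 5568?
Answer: 15183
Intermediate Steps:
((-54*12 - 35) + 10298) + 5568 = ((-648 - 35) + 10298) + 5568 = (-683 + 10298) + 5568 = 9615 + 5568 = 15183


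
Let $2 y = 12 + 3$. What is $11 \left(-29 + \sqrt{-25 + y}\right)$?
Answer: $-319 + \frac{11 i \sqrt{70}}{2} \approx -319.0 + 46.016 i$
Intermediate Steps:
$y = \frac{15}{2}$ ($y = \frac{12 + 3}{2} = \frac{1}{2} \cdot 15 = \frac{15}{2} \approx 7.5$)
$11 \left(-29 + \sqrt{-25 + y}\right) = 11 \left(-29 + \sqrt{-25 + \frac{15}{2}}\right) = 11 \left(-29 + \sqrt{- \frac{35}{2}}\right) = 11 \left(-29 + \frac{i \sqrt{70}}{2}\right) = -319 + \frac{11 i \sqrt{70}}{2}$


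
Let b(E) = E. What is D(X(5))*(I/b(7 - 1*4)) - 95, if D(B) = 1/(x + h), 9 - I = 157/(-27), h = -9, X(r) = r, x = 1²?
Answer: -7745/81 ≈ -95.617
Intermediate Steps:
x = 1
I = 400/27 (I = 9 - 157/(-27) = 9 - 157*(-1)/27 = 9 - 1*(-157/27) = 9 + 157/27 = 400/27 ≈ 14.815)
D(B) = -⅛ (D(B) = 1/(1 - 9) = 1/(-8) = -⅛)
D(X(5))*(I/b(7 - 1*4)) - 95 = -50/(27*(7 - 1*4)) - 95 = -50/(27*(7 - 4)) - 95 = -50/(27*3) - 95 = -⅛*400/81 - 95 = -50/81 - 95 = -7745/81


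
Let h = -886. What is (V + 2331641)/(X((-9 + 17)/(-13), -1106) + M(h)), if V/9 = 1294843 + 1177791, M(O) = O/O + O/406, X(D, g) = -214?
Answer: -4990825441/43682 ≈ -1.1425e+5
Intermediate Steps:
M(O) = 1 + O/406 (M(O) = 1 + O*(1/406) = 1 + O/406)
V = 22253706 (V = 9*(1294843 + 1177791) = 9*2472634 = 22253706)
(V + 2331641)/(X((-9 + 17)/(-13), -1106) + M(h)) = (22253706 + 2331641)/(-214 + (1 + (1/406)*(-886))) = 24585347/(-214 + (1 - 443/203)) = 24585347/(-214 - 240/203) = 24585347/(-43682/203) = 24585347*(-203/43682) = -4990825441/43682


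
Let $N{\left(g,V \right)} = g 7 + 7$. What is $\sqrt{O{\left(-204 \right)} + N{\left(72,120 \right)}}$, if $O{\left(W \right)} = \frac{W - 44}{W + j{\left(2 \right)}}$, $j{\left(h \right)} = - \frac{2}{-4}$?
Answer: $\frac{\sqrt{84848511}}{407} \approx 22.632$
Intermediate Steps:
$N{\left(g,V \right)} = 7 + 7 g$ ($N{\left(g,V \right)} = 7 g + 7 = 7 + 7 g$)
$j{\left(h \right)} = \frac{1}{2}$ ($j{\left(h \right)} = \left(-2\right) \left(- \frac{1}{4}\right) = \frac{1}{2}$)
$O{\left(W \right)} = \frac{-44 + W}{\frac{1}{2} + W}$ ($O{\left(W \right)} = \frac{W - 44}{W + \frac{1}{2}} = \frac{-44 + W}{\frac{1}{2} + W}$)
$\sqrt{O{\left(-204 \right)} + N{\left(72,120 \right)}} = \sqrt{\frac{2 \left(-44 - 204\right)}{1 + 2 \left(-204\right)} + \left(7 + 7 \cdot 72\right)} = \sqrt{2 \frac{1}{1 - 408} \left(-248\right) + \left(7 + 504\right)} = \sqrt{2 \frac{1}{-407} \left(-248\right) + 511} = \sqrt{2 \left(- \frac{1}{407}\right) \left(-248\right) + 511} = \sqrt{\frac{496}{407} + 511} = \sqrt{\frac{208473}{407}} = \frac{\sqrt{84848511}}{407}$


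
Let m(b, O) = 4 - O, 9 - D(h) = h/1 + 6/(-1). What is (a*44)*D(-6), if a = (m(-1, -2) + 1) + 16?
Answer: 21252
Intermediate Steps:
D(h) = 15 - h (D(h) = 9 - (h/1 + 6/(-1)) = 9 - (h*1 + 6*(-1)) = 9 - (h - 6) = 9 - (-6 + h) = 9 + (6 - h) = 15 - h)
a = 23 (a = ((4 - 1*(-2)) + 1) + 16 = ((4 + 2) + 1) + 16 = (6 + 1) + 16 = 7 + 16 = 23)
(a*44)*D(-6) = (23*44)*(15 - 1*(-6)) = 1012*(15 + 6) = 1012*21 = 21252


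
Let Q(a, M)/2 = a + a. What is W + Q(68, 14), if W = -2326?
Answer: -2054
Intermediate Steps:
Q(a, M) = 4*a (Q(a, M) = 2*(a + a) = 2*(2*a) = 4*a)
W + Q(68, 14) = -2326 + 4*68 = -2326 + 272 = -2054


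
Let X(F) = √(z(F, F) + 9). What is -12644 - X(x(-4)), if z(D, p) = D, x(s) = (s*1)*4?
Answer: -12644 - I*√7 ≈ -12644.0 - 2.6458*I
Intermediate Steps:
x(s) = 4*s (x(s) = s*4 = 4*s)
X(F) = √(9 + F) (X(F) = √(F + 9) = √(9 + F))
-12644 - X(x(-4)) = -12644 - √(9 + 4*(-4)) = -12644 - √(9 - 16) = -12644 - √(-7) = -12644 - I*√7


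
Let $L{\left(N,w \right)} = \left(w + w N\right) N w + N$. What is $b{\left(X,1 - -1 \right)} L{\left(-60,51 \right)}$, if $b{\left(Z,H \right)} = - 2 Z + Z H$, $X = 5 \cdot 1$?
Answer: $0$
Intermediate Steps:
$X = 5$
$b{\left(Z,H \right)} = - 2 Z + H Z$
$L{\left(N,w \right)} = N + N w \left(w + N w\right)$ ($L{\left(N,w \right)} = \left(w + N w\right) N w + N = N \left(w + N w\right) w + N = N w \left(w + N w\right) + N = N + N w \left(w + N w\right)$)
$b{\left(X,1 - -1 \right)} L{\left(-60,51 \right)} = 5 \left(-2 + \left(1 - -1\right)\right) \left(- 60 \left(1 + 51^{2} - 60 \cdot 51^{2}\right)\right) = 5 \left(-2 + \left(1 + 1\right)\right) \left(- 60 \left(1 + 2601 - 156060\right)\right) = 5 \left(-2 + 2\right) \left(- 60 \left(1 + 2601 - 156060\right)\right) = 5 \cdot 0 \left(\left(-60\right) \left(-153458\right)\right) = 0 \cdot 9207480 = 0$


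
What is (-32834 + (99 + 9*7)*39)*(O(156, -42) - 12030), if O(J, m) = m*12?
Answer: 332351544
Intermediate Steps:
O(J, m) = 12*m
(-32834 + (99 + 9*7)*39)*(O(156, -42) - 12030) = (-32834 + (99 + 9*7)*39)*(12*(-42) - 12030) = (-32834 + (99 + 63)*39)*(-504 - 12030) = (-32834 + 162*39)*(-12534) = (-32834 + 6318)*(-12534) = -26516*(-12534) = 332351544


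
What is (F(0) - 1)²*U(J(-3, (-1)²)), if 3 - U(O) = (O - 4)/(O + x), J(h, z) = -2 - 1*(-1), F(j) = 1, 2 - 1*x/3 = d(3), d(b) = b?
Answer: 0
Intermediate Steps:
x = -3 (x = 6 - 3*3 = 6 - 9 = -3)
J(h, z) = -1 (J(h, z) = -2 + 1 = -1)
U(O) = 3 - (-4 + O)/(-3 + O) (U(O) = 3 - (O - 4)/(O - 3) = 3 - (-4 + O)/(-3 + O))
(F(0) - 1)²*U(J(-3, (-1)²)) = (1 - 1)²*((-5 + 2*(-1))/(-3 - 1)) = 0²*((-5 - 2)/(-4)) = 0*(-¼*(-7)) = 0*(7/4) = 0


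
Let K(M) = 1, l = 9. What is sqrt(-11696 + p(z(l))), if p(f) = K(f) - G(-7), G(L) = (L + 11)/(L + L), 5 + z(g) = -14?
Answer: I*sqrt(573041)/7 ≈ 108.14*I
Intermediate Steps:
z(g) = -19 (z(g) = -5 - 14 = -19)
G(L) = (11 + L)/(2*L) (G(L) = (11 + L)/((2*L)) = (11 + L)*(1/(2*L)) = (11 + L)/(2*L))
p(f) = 9/7 (p(f) = 1 - (11 - 7)/(2*(-7)) = 1 - (-1)*4/(2*7) = 1 - 1*(-2/7) = 1 + 2/7 = 9/7)
sqrt(-11696 + p(z(l))) = sqrt(-11696 + 9/7) = sqrt(-81863/7) = I*sqrt(573041)/7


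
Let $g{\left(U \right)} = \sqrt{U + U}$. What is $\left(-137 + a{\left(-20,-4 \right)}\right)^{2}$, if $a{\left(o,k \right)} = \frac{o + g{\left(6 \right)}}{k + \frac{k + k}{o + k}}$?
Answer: $\frac{2093917}{121} + \frac{17364 \sqrt{3}}{121} \approx 17554.0$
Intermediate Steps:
$g{\left(U \right)} = \sqrt{2} \sqrt{U}$ ($g{\left(U \right)} = \sqrt{2 U} = \sqrt{2} \sqrt{U}$)
$a{\left(o,k \right)} = \frac{o + 2 \sqrt{3}}{k + \frac{2 k}{k + o}}$ ($a{\left(o,k \right)} = \frac{o + \sqrt{2} \sqrt{6}}{k + \frac{k + k}{o + k}} = \frac{o + 2 \sqrt{3}}{k + \frac{2 k}{k + o}}$)
$\left(-137 + a{\left(-20,-4 \right)}\right)^{2} = \left(-137 + \frac{\left(-20\right)^{2} - -80 + 2 \left(-4\right) \sqrt{3} + 2 \left(-20\right) \sqrt{3}}{\left(-4\right) \left(2 - 4 - 20\right)}\right)^{2} = \left(-137 - \frac{400 + 80 - 8 \sqrt{3} - 40 \sqrt{3}}{4 \left(-22\right)}\right)^{2} = \left(-137 - - \frac{480 - 48 \sqrt{3}}{88}\right)^{2} = \left(-137 + \left(\frac{60}{11} - \frac{6 \sqrt{3}}{11}\right)\right)^{2} = \left(- \frac{1447}{11} - \frac{6 \sqrt{3}}{11}\right)^{2}$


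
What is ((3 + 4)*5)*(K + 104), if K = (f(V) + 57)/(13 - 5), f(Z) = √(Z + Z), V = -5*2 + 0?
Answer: 31115/8 + 35*I*√5/4 ≈ 3889.4 + 19.566*I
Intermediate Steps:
V = -10 (V = -10 + 0 = -10)
f(Z) = √2*√Z (f(Z) = √(2*Z) = √2*√Z)
K = 57/8 + I*√5/4 (K = (√2*√(-10) + 57)/(13 - 5) = (√2*(I*√10) + 57)/8 = (2*I*√5 + 57)*(⅛) = (57 + 2*I*√5)*(⅛) = 57/8 + I*√5/4 ≈ 7.125 + 0.55902*I)
((3 + 4)*5)*(K + 104) = ((3 + 4)*5)*((57/8 + I*√5/4) + 104) = (7*5)*(889/8 + I*√5/4) = 35*(889/8 + I*√5/4) = 31115/8 + 35*I*√5/4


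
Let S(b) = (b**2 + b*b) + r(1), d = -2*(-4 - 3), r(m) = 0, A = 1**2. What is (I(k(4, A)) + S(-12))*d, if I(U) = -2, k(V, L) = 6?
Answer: 4004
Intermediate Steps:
A = 1
d = 14 (d = -2*(-7) = 14)
S(b) = 2*b**2 (S(b) = (b**2 + b*b) + 0 = (b**2 + b**2) + 0 = 2*b**2 + 0 = 2*b**2)
(I(k(4, A)) + S(-12))*d = (-2 + 2*(-12)**2)*14 = (-2 + 2*144)*14 = (-2 + 288)*14 = 286*14 = 4004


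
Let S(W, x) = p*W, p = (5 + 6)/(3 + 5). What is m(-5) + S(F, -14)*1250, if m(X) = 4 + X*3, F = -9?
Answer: -61919/4 ≈ -15480.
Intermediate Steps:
p = 11/8 ≈ 1.3750
S(W, x) = 11*W/8
m(X) = 4 + 3*X
m(-5) + S(F, -14)*1250 = (4 + 3*(-5)) + ((11/8)*(-9))*1250 = (4 - 15) - 99/8*1250 = -11 - 61875/4 = -61919/4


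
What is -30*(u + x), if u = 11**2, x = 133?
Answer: -7620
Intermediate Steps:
u = 121
-30*(u + x) = -30*(121 + 133) = -30*254 = -7620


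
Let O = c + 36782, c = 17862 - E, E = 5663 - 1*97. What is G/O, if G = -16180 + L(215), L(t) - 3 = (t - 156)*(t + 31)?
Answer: -1663/49078 ≈ -0.033885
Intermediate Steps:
E = 5566 (E = 5663 - 97 = 5566)
c = 12296 (c = 17862 - 1*5566 = 17862 - 5566 = 12296)
O = 49078 (O = 12296 + 36782 = 49078)
L(t) = 3 + (-156 + t)*(31 + t) (L(t) = 3 + (t - 156)*(t + 31) = 3 + (-156 + t)*(31 + t))
G = -1663 (G = -16180 + (-4833 + 215² - 125*215) = -16180 + (-4833 + 46225 - 26875) = -16180 + 14517 = -1663)
G/O = -1663/49078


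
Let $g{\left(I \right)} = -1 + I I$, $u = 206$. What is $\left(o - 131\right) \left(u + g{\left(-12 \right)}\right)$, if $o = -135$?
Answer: $-92834$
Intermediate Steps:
$g{\left(I \right)} = -1 + I^{2}$
$\left(o - 131\right) \left(u + g{\left(-12 \right)}\right) = \left(-135 - 131\right) \left(206 - \left(1 - \left(-12\right)^{2}\right)\right) = - 266 \left(206 + \left(-1 + 144\right)\right) = - 266 \left(206 + 143\right) = \left(-266\right) 349 = -92834$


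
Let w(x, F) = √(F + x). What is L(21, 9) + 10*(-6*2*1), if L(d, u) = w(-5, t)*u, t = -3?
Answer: -120 + 18*I*√2 ≈ -120.0 + 25.456*I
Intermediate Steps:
L(d, u) = 2*I*u*√2 (L(d, u) = √(-3 - 5)*u = √(-8)*u = (2*I*√2)*u = 2*I*u*√2)
L(21, 9) + 10*(-6*2*1) = 2*I*9*√2 + 10*(-6*2*1) = 18*I*√2 + 10*(-12*1) = 18*I*√2 + 10*(-12) = 18*I*√2 - 120 = -120 + 18*I*√2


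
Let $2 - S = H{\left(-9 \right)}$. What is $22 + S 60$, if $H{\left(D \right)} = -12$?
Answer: $862$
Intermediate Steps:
$S = 14$ ($S = 2 - -12 = 2 + 12 = 14$)
$22 + S 60 = 22 + 14 \cdot 60 = 22 + 840 = 862$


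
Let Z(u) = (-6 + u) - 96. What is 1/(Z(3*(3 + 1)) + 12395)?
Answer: 1/12305 ≈ 8.1268e-5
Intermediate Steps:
Z(u) = -102 + u
1/(Z(3*(3 + 1)) + 12395) = 1/((-102 + 3*(3 + 1)) + 12395) = 1/((-102 + 3*4) + 12395) = 1/((-102 + 12) + 12395) = 1/(-90 + 12395) = 1/12305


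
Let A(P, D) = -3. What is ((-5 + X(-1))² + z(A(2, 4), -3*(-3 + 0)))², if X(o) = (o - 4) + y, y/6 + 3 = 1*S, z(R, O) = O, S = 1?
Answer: 243049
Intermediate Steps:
y = -12 (y = -18 + 6*(1*1) = -18 + 6*1 = -18 + 6 = -12)
X(o) = -16 + o (X(o) = (o - 4) - 12 = (-4 + o) - 12 = -16 + o)
((-5 + X(-1))² + z(A(2, 4), -3*(-3 + 0)))² = ((-5 + (-16 - 1))² - 3*(-3 + 0))² = ((-5 - 17)² - 3*(-3))² = ((-22)² + 9)² = (484 + 9)² = 493² = 243049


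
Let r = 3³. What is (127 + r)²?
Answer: 23716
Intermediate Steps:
r = 27
(127 + r)² = (127 + 27)² = 154² = 23716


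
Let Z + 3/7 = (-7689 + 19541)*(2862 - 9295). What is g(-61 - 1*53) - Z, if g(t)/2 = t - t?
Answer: 533707415/7 ≈ 7.6244e+7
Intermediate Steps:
g(t) = 0 (g(t) = 2*(t - t) = 2*0 = 0)
Z = -533707415/7 (Z = -3/7 + (-7689 + 19541)*(2862 - 9295) = -3/7 + 11852*(-6433) = -3/7 - 76243916 = -533707415/7 ≈ -7.6244e+7)
g(-61 - 1*53) - Z = 0 - 1*(-533707415/7) = 0 + 533707415/7 = 533707415/7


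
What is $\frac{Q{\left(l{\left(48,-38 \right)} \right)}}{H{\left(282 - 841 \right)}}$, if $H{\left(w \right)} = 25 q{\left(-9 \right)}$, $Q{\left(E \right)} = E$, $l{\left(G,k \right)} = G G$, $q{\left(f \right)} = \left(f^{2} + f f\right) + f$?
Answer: $\frac{256}{425} \approx 0.60235$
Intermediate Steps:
$q{\left(f \right)} = f + 2 f^{2}$ ($q{\left(f \right)} = \left(f^{2} + f^{2}\right) + f = 2 f^{2} + f = f + 2 f^{2}$)
$l{\left(G,k \right)} = G^{2}$
$H{\left(w \right)} = 3825$ ($H{\left(w \right)} = 25 \left(- 9 \left(1 + 2 \left(-9\right)\right)\right) = 25 \left(- 9 \left(1 - 18\right)\right) = 25 \left(\left(-9\right) \left(-17\right)\right) = 25 \cdot 153 = 3825$)
$\frac{Q{\left(l{\left(48,-38 \right)} \right)}}{H{\left(282 - 841 \right)}} = \frac{48^{2}}{3825} = 2304 \cdot \frac{1}{3825} = \frac{256}{425}$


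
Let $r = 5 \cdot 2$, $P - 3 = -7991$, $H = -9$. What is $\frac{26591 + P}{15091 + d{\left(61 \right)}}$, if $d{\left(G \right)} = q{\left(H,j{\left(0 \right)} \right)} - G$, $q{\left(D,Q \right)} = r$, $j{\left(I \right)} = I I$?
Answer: $\frac{18603}{15040} \approx 1.2369$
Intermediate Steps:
$j{\left(I \right)} = I^{2}$
$P = -7988$ ($P = 3 - 7991 = -7988$)
$r = 10$
$q{\left(D,Q \right)} = 10$
$d{\left(G \right)} = 10 - G$
$\frac{26591 + P}{15091 + d{\left(61 \right)}} = \frac{26591 - 7988}{15091 + \left(10 - 61\right)} = \frac{18603}{15091 + \left(10 - 61\right)} = \frac{18603}{15091 - 51} = \frac{18603}{15040}$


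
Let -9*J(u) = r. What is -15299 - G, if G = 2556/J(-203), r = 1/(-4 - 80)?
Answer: -1947635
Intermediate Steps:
r = -1/84 (r = 1/(-84) = -1/84 ≈ -0.011905)
J(u) = 1/756 (J(u) = -1/9*(-1/84) = 1/756)
G = 1932336 (G = 2556/(1/756) = 2556*756 = 1932336)
-15299 - G = -15299 - 1*1932336 = -15299 - 1932336 = -1947635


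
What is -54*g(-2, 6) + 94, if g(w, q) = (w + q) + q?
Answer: -446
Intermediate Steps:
g(w, q) = w + 2*q (g(w, q) = (q + w) + q = w + 2*q)
-54*g(-2, 6) + 94 = -54*(-2 + 2*6) + 94 = -54*(-2 + 12) + 94 = -54*10 + 94 = -540 + 94 = -446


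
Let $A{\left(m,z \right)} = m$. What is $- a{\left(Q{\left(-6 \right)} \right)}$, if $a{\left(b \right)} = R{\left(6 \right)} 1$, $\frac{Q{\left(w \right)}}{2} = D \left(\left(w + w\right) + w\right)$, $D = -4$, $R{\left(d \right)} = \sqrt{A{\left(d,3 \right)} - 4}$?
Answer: $- \sqrt{2} \approx -1.4142$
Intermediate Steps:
$R{\left(d \right)} = \sqrt{-4 + d}$ ($R{\left(d \right)} = \sqrt{d - 4} = \sqrt{-4 + d}$)
$Q{\left(w \right)} = - 24 w$ ($Q{\left(w \right)} = 2 \left(- 4 \left(\left(w + w\right) + w\right)\right) = 2 \left(- 4 \left(2 w + w\right)\right) = 2 \left(- 4 \cdot 3 w\right) = 2 \left(- 12 w\right) = - 24 w$)
$a{\left(b \right)} = \sqrt{2}$ ($a{\left(b \right)} = \sqrt{-4 + 6} \cdot 1 = \sqrt{2} \cdot 1 = \sqrt{2}$)
$- a{\left(Q{\left(-6 \right)} \right)} = - \sqrt{2}$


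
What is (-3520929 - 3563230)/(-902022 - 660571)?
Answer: 7084159/1562593 ≈ 4.5336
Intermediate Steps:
(-3520929 - 3563230)/(-902022 - 660571) = -7084159/(-1562593) = -7084159*(-1/1562593) = 7084159/1562593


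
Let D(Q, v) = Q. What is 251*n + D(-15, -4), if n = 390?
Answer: 97875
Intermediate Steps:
251*n + D(-15, -4) = 251*390 - 15 = 97890 - 15 = 97875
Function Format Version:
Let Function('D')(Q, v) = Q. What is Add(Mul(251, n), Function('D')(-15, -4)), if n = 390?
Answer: 97875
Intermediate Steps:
Add(Mul(251, n), Function('D')(-15, -4)) = Add(Mul(251, 390), -15) = Add(97890, -15) = 97875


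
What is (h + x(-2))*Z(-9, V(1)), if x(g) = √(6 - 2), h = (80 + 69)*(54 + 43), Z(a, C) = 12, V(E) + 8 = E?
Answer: 173460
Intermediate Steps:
V(E) = -8 + E
h = 14453 (h = 149*97 = 14453)
x(g) = 2 (x(g) = √4 = 2)
(h + x(-2))*Z(-9, V(1)) = (14453 + 2)*12 = 14455*12 = 173460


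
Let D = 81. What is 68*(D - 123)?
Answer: -2856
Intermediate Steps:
68*(D - 123) = 68*(81 - 123) = 68*(-42) = -2856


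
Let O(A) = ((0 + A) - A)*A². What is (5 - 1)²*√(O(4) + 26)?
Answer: 16*√26 ≈ 81.584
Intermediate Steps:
O(A) = 0 (O(A) = (A - A)*A² = 0*A² = 0)
(5 - 1)²*√(O(4) + 26) = (5 - 1)²*√(0 + 26) = 4²*√26 = 16*√26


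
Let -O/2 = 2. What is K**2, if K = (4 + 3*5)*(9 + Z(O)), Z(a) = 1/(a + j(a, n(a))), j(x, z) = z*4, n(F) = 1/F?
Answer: 698896/25 ≈ 27956.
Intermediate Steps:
O = -4 (O = -2*2 = -4)
j(x, z) = 4*z
Z(a) = 1/(a + 4/a)
K = 836/5 (K = (4 + 3*5)*(9 - 4/(4 + (-4)**2)) = (4 + 15)*(9 - 4/(4 + 16)) = 19*(9 - 4/20) = 19*(9 - 4*1/20) = 19*(9 - 1/5) = 19*(44/5) = 836/5 ≈ 167.20)
K**2 = (836/5)**2 = 698896/25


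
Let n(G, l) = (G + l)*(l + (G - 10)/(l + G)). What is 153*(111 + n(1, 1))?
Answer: 15912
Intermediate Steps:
n(G, l) = (G + l)*(l + (-10 + G)/(G + l))
153*(111 + n(1, 1)) = 153*(111 + (-10 + 1 + 1² + 1*1)) = 153*(111 + (-10 + 1 + 1 + 1)) = 153*(111 - 7) = 153*104 = 15912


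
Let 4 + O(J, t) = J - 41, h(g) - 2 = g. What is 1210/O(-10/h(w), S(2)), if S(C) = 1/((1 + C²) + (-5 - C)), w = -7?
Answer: -1210/43 ≈ -28.140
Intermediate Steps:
h(g) = 2 + g
S(C) = 1/(-4 + C² - C)
O(J, t) = -45 + J (O(J, t) = -4 + (J - 41) = -4 + (-41 + J) = -45 + J)
1210/O(-10/h(w), S(2)) = 1210/(-45 - 10/(2 - 7)) = 1210/(-45 - 10/(-5)) = 1210/(-45 - 10*(-⅕)) = 1210/(-45 + 2) = 1210/(-43) = 1210*(-1/43) = -1210/43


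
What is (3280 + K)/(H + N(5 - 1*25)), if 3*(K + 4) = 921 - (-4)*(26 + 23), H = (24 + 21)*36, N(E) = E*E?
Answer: 2189/1212 ≈ 1.8061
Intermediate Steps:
N(E) = E**2
H = 1620 (H = 45*36 = 1620)
K = 1105/3 (K = -4 + (921 - (-4)*(26 + 23))/3 = -4 + (921 - (-4)*49)/3 = -4 + (921 - 1*(-196))/3 = -4 + (921 + 196)/3 = -4 + (1/3)*1117 = -4 + 1117/3 = 1105/3 ≈ 368.33)
(3280 + K)/(H + N(5 - 1*25)) = (3280 + 1105/3)/(1620 + (5 - 1*25)**2) = 10945/(3*(1620 + (5 - 25)**2)) = 10945/(3*(1620 + (-20)**2)) = 10945/(3*(1620 + 400)) = (10945/3)/2020 = (10945/3)*(1/2020) = 2189/1212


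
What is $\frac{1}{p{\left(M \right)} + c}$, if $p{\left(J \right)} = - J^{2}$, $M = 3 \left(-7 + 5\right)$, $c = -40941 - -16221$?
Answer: $- \frac{1}{24756} \approx -4.0394 \cdot 10^{-5}$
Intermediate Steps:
$c = -24720$ ($c = -40941 + 16221 = -24720$)
$M = -6$ ($M = 3 \left(-2\right) = -6$)
$\frac{1}{p{\left(M \right)} + c} = \frac{1}{- \left(-6\right)^{2} - 24720} = \frac{1}{\left(-1\right) 36 - 24720} = \frac{1}{-36 - 24720} = \frac{1}{-24756} = - \frac{1}{24756}$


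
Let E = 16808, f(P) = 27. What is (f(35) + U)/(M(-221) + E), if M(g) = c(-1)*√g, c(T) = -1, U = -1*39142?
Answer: -131488984/56501817 - 7823*I*√221/56501817 ≈ -2.3272 - 0.0020583*I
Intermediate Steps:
U = -39142
M(g) = -√g
(f(35) + U)/(M(-221) + E) = (27 - 39142)/(-√(-221) + 16808) = -39115/(-I*√221 + 16808) = -39115/(16808 - I*√221)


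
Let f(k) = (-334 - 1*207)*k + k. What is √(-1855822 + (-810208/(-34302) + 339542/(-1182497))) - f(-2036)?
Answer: -1099440 + 2*I*√190831408710849781092847509/20281006047 ≈ -1.0994e+6 + 1362.3*I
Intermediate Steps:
f(k) = -540*k (f(k) = (-334 - 207)*k + k = -541*k + k = -540*k)
√(-1855822 + (-810208/(-34302) + 339542/(-1182497))) - f(-2036) = √(-1855822 + (-810208/(-34302) + 339542/(-1182497))) - (-540)*(-2036) = √(-1855822 + (-810208*(-1/34302) + 339542*(-1/1182497))) - 1*1099440 = √(-1855822 + (405104/17151 - 339542/1182497)) - 1099440 = √(-1855822 + 473210779846/20281006047) - 1099440 = √(-37637463993375788/20281006047) - 1099440 = 2*I*√190831408710849781092847509/20281006047 - 1099440 = -1099440 + 2*I*√190831408710849781092847509/20281006047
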